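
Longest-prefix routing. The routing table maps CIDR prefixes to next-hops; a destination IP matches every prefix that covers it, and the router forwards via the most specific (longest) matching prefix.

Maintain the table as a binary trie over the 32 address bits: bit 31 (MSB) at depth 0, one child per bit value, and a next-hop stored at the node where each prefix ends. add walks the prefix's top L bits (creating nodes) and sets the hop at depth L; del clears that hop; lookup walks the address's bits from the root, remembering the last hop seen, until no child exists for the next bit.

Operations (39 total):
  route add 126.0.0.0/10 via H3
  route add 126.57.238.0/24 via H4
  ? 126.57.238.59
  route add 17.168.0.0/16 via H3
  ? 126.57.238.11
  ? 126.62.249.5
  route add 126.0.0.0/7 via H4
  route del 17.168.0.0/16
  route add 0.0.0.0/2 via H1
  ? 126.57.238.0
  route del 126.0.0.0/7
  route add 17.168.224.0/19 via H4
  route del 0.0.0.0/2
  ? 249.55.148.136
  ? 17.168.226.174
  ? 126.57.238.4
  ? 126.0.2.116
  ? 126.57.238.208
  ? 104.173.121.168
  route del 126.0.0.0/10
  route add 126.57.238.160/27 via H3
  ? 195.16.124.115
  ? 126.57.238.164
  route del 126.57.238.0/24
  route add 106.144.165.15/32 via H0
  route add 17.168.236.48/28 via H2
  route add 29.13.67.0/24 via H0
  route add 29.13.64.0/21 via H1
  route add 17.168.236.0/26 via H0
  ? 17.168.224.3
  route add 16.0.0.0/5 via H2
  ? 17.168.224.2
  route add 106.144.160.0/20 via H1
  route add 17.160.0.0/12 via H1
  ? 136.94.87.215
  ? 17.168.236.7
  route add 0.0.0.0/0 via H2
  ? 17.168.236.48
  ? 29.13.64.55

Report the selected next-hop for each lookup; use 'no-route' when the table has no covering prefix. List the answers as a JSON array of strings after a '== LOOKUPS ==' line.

Process each operation:
  + 126.0.0.0/10 (H3) depth=10
  + 126.57.238.0/24 (H4) depth=24
  ? 126.57.238.59  path d0:-→d1:-→d2:-→d3:-→d4:-→d5:-→d6:-→d7:-→d8:-→d9:-→d10:H3→d11:-→d12:-→d13:-→d14:-→d15:-→d16:-→d17:-→d18:-→d19:-→d20:-→d21:-→d22:-→d23:-→d24:H4  best=H4
  + 17.168.0.0/16 (H3) depth=16
  ? 126.57.238.11  path d0:-→d1:-→d2:-→d3:-→d4:-→d5:-→d6:-→d7:-→d8:-→d9:-→d10:H3→d11:-→d12:-→d13:-→d14:-→d15:-→d16:-→d17:-→d18:-→d19:-→d20:-→d21:-→d22:-→d23:-→d24:H4  best=H4
  ? 126.62.249.5  path d0:-→d1:-→d2:-→d3:-→d4:-→d5:-→d6:-→d7:-→d8:-→d9:-→d10:H3→d11:-→d12:-→d13:-  best=H3
  + 126.0.0.0/7 (H4) depth=7
  - 17.168.0.0/16 clear@16
  + 0.0.0.0/2 (H1) depth=2
  ? 126.57.238.0  path d0:-→d1:-→d2:-→d3:-→d4:-→d5:-→d6:-→d7:H4→d8:-→d9:-→d10:H3→d11:-→d12:-→d13:-→d14:-→d15:-→d16:-→d17:-→d18:-→d19:-→d20:-→d21:-→d22:-→d23:-→d24:H4  best=H4
  - 126.0.0.0/7 clear@7
  + 17.168.224.0/19 (H4) depth=19
  - 0.0.0.0/2 clear@2
  ? 249.55.148.136  path d0:-  best=no-route
  ? 17.168.226.174  path d0:-→d1:-→d2:-→d3:-→d4:-→d5:-→d6:-→d7:-→d8:-→d9:-→d10:-→d11:-→d12:-→d13:-→d14:-→d15:-→d16:-→d17:-→d18:-→d19:H4  best=H4
  ? 126.57.238.4  path d0:-→d1:-→d2:-→d3:-→d4:-→d5:-→d6:-→d7:-→d8:-→d9:-→d10:H3→d11:-→d12:-→d13:-→d14:-→d15:-→d16:-→d17:-→d18:-→d19:-→d20:-→d21:-→d22:-→d23:-→d24:H4  best=H4
  ? 126.0.2.116  path d0:-→d1:-→d2:-→d3:-→d4:-→d5:-→d6:-→d7:-→d8:-→d9:-→d10:H3  best=H3
  ? 126.57.238.208  path d0:-→d1:-→d2:-→d3:-→d4:-→d5:-→d6:-→d7:-→d8:-→d9:-→d10:H3→d11:-→d12:-→d13:-→d14:-→d15:-→d16:-→d17:-→d18:-→d19:-→d20:-→d21:-→d22:-→d23:-→d24:H4  best=H4
  ? 104.173.121.168  path d0:-→d1:-→d2:-→d3:-  best=no-route
  - 126.0.0.0/10 clear@10
  + 126.57.238.160/27 (H3) depth=27
  ? 195.16.124.115  path d0:-  best=no-route
  ? 126.57.238.164  path d0:-→d1:-→d2:-→d3:-→d4:-→d5:-→d6:-→d7:-→d8:-→d9:-→d10:-→d11:-→d12:-→d13:-→d14:-→d15:-→d16:-→d17:-→d18:-→d19:-→d20:-→d21:-→d22:-→d23:-→d24:H4→d25:-→d26:-→d27:H3  best=H3
  - 126.57.238.0/24 clear@24
  + 106.144.165.15/32 (H0) depth=32
  + 17.168.236.48/28 (H2) depth=28
  + 29.13.67.0/24 (H0) depth=24
  + 29.13.64.0/21 (H1) depth=21
  + 17.168.236.0/26 (H0) depth=26
  ? 17.168.224.3  path d0:-→d1:-→d2:-→d3:-→d4:-→d5:-→d6:-→d7:-→d8:-→d9:-→d10:-→d11:-→d12:-→d13:-→d14:-→d15:-→d16:-→d17:-→d18:-→d19:H4→d20:-  best=H4
  + 16.0.0.0/5 (H2) depth=5
  ? 17.168.224.2  path d0:-→d1:-→d2:-→d3:-→d4:-→d5:H2→d6:-→d7:-→d8:-→d9:-→d10:-→d11:-→d12:-→d13:-→d14:-→d15:-→d16:-→d17:-→d18:-→d19:H4→d20:-  best=H4
  + 106.144.160.0/20 (H1) depth=20
  + 17.160.0.0/12 (H1) depth=12
  ? 136.94.87.215  path d0:-  best=no-route
  ? 17.168.236.7  path d0:-→d1:-→d2:-→d3:-→d4:-→d5:H2→d6:-→d7:-→d8:-→d9:-→d10:-→d11:-→d12:H1→d13:-→d14:-→d15:-→d16:-→d17:-→d18:-→d19:H4→d20:-→d21:-→d22:-→d23:-→d24:-→d25:-→d26:H0  best=H0
  + 0.0.0.0/0 (H2) depth=0
  ? 17.168.236.48  path d0:H2→d1:-→d2:-→d3:-→d4:-→d5:H2→d6:-→d7:-→d8:-→d9:-→d10:-→d11:-→d12:H1→d13:-→d14:-→d15:-→d16:-→d17:-→d18:-→d19:H4→d20:-→d21:-→d22:-→d23:-→d24:-→d25:-→d26:H0→d27:-→d28:H2  best=H2
  ? 29.13.64.55  path d0:H2→d1:-→d2:-→d3:-→d4:-→d5:-→d6:-→d7:-→d8:-→d9:-→d10:-→d11:-→d12:-→d13:-→d14:-→d15:-→d16:-→d17:-→d18:-→d19:-→d20:-→d21:H1→d22:-  best=H1

== LOOKUPS ==
["H4","H4","H3","H4","no-route","H4","H4","H3","H4","no-route","no-route","H3","H4","H4","no-route","H0","H2","H1"]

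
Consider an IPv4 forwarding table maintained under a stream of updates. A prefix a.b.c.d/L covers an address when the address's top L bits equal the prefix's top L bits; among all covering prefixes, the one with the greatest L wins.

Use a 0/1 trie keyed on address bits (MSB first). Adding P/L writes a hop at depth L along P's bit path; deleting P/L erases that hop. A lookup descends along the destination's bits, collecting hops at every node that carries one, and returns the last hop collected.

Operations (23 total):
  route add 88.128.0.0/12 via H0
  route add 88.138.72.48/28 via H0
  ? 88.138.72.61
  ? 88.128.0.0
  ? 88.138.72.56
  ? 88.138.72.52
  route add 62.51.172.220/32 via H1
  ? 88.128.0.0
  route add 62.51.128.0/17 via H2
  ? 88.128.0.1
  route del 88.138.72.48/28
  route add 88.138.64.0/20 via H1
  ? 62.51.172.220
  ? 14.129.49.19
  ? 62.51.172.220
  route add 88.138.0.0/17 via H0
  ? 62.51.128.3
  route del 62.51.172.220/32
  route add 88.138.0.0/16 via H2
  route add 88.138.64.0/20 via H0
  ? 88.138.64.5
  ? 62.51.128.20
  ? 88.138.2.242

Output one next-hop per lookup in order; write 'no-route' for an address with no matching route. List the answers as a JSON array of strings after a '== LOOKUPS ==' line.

Process each operation:
  add 88.128.0.0/12 -> H0 at depth 12
  add 88.138.72.48/28 -> H0 at depth 28
  Q 88.138.72.61: descend 0101100010001010010010000011 ; hops seen [H0,H0] ; pick H0
  Q 88.128.0.0: descend 010110001000 ; hops seen [H0] ; pick H0
  Q 88.138.72.56: descend 0101100010001010010010000011 ; hops seen [H0,H0] ; pick H0
  Q 88.138.72.52: descend 0101100010001010010010000011 ; hops seen [H0,H0] ; pick H0
  add 62.51.172.220/32 -> H1 at depth 32
  Q 88.128.0.0: descend 010110001000 ; hops seen [H0] ; pick H0
  add 62.51.128.0/17 -> H2 at depth 17
  Q 88.128.0.1: descend 010110001000 ; hops seen [H0] ; pick H0
  - 88.138.72.48/28 clear@28
  add 88.138.64.0/20 -> H1 at depth 20
  Q 62.51.172.220: descend 00111110001100111010110011011100 ; hops seen [H2,H1] ; pick H1
  Q 14.129.49.19: descend 00 ; hops seen [∅] ; pick no-route
  Q 62.51.172.220: descend 00111110001100111010110011011100 ; hops seen [H2,H1] ; pick H1
  add 88.138.0.0/17 -> H0 at depth 17
  Q 62.51.128.3: descend 001111100011001110 ; hops seen [H2] ; pick H2
  - 62.51.172.220/32 clear@32
  add 88.138.0.0/16 -> H2 at depth 16
  add 88.138.64.0/20 -> H0 at depth 20
  Q 88.138.64.5: descend 01011000100010100100 ; hops seen [H0,H2,H0,H0] ; pick H0
  Q 62.51.128.20: descend 001111100011001110 ; hops seen [H2] ; pick H2
  Q 88.138.2.242: descend 01011000100010100 ; hops seen [H0,H2,H0] ; pick H0

== LOOKUPS ==
["H0","H0","H0","H0","H0","H0","H1","no-route","H1","H2","H0","H2","H0"]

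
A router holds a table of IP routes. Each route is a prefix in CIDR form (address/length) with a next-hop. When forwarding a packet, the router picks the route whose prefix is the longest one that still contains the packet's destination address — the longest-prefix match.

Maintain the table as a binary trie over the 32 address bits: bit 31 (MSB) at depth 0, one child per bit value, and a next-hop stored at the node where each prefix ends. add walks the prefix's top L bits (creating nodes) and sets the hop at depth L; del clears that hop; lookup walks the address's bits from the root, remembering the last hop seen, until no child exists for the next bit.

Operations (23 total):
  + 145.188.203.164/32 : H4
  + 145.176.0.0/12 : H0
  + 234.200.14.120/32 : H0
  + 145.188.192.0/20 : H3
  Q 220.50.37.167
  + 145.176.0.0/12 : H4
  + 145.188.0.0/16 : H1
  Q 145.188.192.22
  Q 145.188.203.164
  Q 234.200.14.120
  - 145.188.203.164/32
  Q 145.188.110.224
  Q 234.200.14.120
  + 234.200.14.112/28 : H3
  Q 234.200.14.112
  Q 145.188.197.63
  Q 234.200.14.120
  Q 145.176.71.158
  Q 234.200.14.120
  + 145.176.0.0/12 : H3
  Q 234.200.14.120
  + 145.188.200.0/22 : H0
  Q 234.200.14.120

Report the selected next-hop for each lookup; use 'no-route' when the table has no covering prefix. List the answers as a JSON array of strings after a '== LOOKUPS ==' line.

Apply in order:
  add 145.188.203.164/32 -> H4 at depth 32
  add 145.176.0.0/12 -> H0 at depth 12
  add 234.200.14.120/32 -> H0 at depth 32
  add 145.188.192.0/20 -> H3 at depth 20
  lookup 220.50.37.167: bits 11 walk d0:-→d1:-→d2:- -> no-route
  add 145.176.0.0/12 -> H4 at depth 12
  add 145.188.0.0/16 -> H1 at depth 16
  lookup 145.188.192.22: bits 10010001101111001100 walk d0:-→d1:-→d2:-→d3:-→d4:-→d5:-→d6:-→d7:-→d8:-→d9:-→d10:-→d11:-→d12:H4→d13:-→d14:-→d15:-→d16:H1→d17:-→d18:-→d19:-→d20:H3 -> H3
  lookup 145.188.203.164: bits 10010001101111001100101110100100 walk d0:-→d1:-→d2:-→d3:-→d4:-→d5:-→d6:-→d7:-→d8:-→d9:-→d10:-→d11:-→d12:H4→d13:-→d14:-→d15:-→d16:H1→d17:-→d18:-→d19:-→d20:H3→d21:-→d22:-→d23:-→d24:-→d25:-→d26:-→d27:-→d28:-→d29:-→d30:-→d31:-→d32:H4 -> H4
  lookup 234.200.14.120: bits 11101010110010000000111001111000 walk d0:-→d1:-→d2:-→d3:-→d4:-→d5:-→d6:-→d7:-→d8:-→d9:-→d10:-→d11:-→d12:-→d13:-→d14:-→d15:-→d16:-→d17:-→d18:-→d19:-→d20:-→d21:-→d22:-→d23:-→d24:-→d25:-→d26:-→d27:-→d28:-→d29:-→d30:-→d31:-→d32:H0 -> H0
  - 145.188.203.164/32 clear@32
  lookup 145.188.110.224: bits 1001000110111100 walk d0:-→d1:-→d2:-→d3:-→d4:-→d5:-→d6:-→d7:-→d8:-→d9:-→d10:-→d11:-→d12:H4→d13:-→d14:-→d15:-→d16:H1 -> H1
  lookup 234.200.14.120: bits 11101010110010000000111001111000 walk d0:-→d1:-→d2:-→d3:-→d4:-→d5:-→d6:-→d7:-→d8:-→d9:-→d10:-→d11:-→d12:-→d13:-→d14:-→d15:-→d16:-→d17:-→d18:-→d19:-→d20:-→d21:-→d22:-→d23:-→d24:-→d25:-→d26:-→d27:-→d28:-→d29:-→d30:-→d31:-→d32:H0 -> H0
  add 234.200.14.112/28 -> H3 at depth 28
  lookup 234.200.14.112: bits 1110101011001000000011100111 walk d0:-→d1:-→d2:-→d3:-→d4:-→d5:-→d6:-→d7:-→d8:-→d9:-→d10:-→d11:-→d12:-→d13:-→d14:-→d15:-→d16:-→d17:-→d18:-→d19:-→d20:-→d21:-→d22:-→d23:-→d24:-→d25:-→d26:-→d27:-→d28:H3 -> H3
  lookup 145.188.197.63: bits 10010001101111001100 walk d0:-→d1:-→d2:-→d3:-→d4:-→d5:-→d6:-→d7:-→d8:-→d9:-→d10:-→d11:-→d12:H4→d13:-→d14:-→d15:-→d16:H1→d17:-→d18:-→d19:-→d20:H3 -> H3
  lookup 234.200.14.120: bits 11101010110010000000111001111000 walk d0:-→d1:-→d2:-→d3:-→d4:-→d5:-→d6:-→d7:-→d8:-→d9:-→d10:-→d11:-→d12:-→d13:-→d14:-→d15:-→d16:-→d17:-→d18:-→d19:-→d20:-→d21:-→d22:-→d23:-→d24:-→d25:-→d26:-→d27:-→d28:H3→d29:-→d30:-→d31:-→d32:H0 -> H0
  lookup 145.176.71.158: bits 100100011011 walk d0:-→d1:-→d2:-→d3:-→d4:-→d5:-→d6:-→d7:-→d8:-→d9:-→d10:-→d11:-→d12:H4 -> H4
  lookup 234.200.14.120: bits 11101010110010000000111001111000 walk d0:-→d1:-→d2:-→d3:-→d4:-→d5:-→d6:-→d7:-→d8:-→d9:-→d10:-→d11:-→d12:-→d13:-→d14:-→d15:-→d16:-→d17:-→d18:-→d19:-→d20:-→d21:-→d22:-→d23:-→d24:-→d25:-→d26:-→d27:-→d28:H3→d29:-→d30:-→d31:-→d32:H0 -> H0
  add 145.176.0.0/12 -> H3 at depth 12
  lookup 234.200.14.120: bits 11101010110010000000111001111000 walk d0:-→d1:-→d2:-→d3:-→d4:-→d5:-→d6:-→d7:-→d8:-→d9:-→d10:-→d11:-→d12:-→d13:-→d14:-→d15:-→d16:-→d17:-→d18:-→d19:-→d20:-→d21:-→d22:-→d23:-→d24:-→d25:-→d26:-→d27:-→d28:H3→d29:-→d30:-→d31:-→d32:H0 -> H0
  add 145.188.200.0/22 -> H0 at depth 22
  lookup 234.200.14.120: bits 11101010110010000000111001111000 walk d0:-→d1:-→d2:-→d3:-→d4:-→d5:-→d6:-→d7:-→d8:-→d9:-→d10:-→d11:-→d12:-→d13:-→d14:-→d15:-→d16:-→d17:-→d18:-→d19:-→d20:-→d21:-→d22:-→d23:-→d24:-→d25:-→d26:-→d27:-→d28:H3→d29:-→d30:-→d31:-→d32:H0 -> H0

== LOOKUPS ==
["no-route","H3","H4","H0","H1","H0","H3","H3","H0","H4","H0","H0","H0"]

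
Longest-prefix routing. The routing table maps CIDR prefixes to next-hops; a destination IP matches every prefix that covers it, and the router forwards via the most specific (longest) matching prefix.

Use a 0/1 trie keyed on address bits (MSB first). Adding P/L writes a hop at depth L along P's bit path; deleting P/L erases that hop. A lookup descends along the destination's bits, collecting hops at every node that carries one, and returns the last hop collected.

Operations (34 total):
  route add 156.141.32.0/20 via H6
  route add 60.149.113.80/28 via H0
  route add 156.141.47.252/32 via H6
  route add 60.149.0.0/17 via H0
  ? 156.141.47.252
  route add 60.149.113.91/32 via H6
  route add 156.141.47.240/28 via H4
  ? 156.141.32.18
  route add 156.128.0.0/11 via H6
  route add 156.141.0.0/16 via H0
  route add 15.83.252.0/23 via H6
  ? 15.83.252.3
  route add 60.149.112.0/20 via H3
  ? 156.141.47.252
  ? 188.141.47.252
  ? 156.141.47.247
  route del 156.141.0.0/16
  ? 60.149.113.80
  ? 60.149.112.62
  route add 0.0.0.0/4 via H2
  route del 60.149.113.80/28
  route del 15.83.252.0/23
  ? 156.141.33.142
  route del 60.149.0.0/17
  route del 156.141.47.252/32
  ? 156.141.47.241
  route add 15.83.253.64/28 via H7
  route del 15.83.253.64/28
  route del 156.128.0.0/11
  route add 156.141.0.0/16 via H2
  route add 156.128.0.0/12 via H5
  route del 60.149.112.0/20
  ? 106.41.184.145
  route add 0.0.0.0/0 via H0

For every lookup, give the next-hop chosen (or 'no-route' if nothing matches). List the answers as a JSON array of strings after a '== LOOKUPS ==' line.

Process each operation:
  + 156.141.32.0/20 (H6) depth=20
  + 60.149.113.80/28 (H0) depth=28
  + 156.141.47.252/32 (H6) depth=32
  + 60.149.0.0/17 (H0) depth=17
  Q 156.141.47.252: descend 10011100100011010010111111111100 ; hops seen [H6,H6] ; pick H6
  + 60.149.113.91/32 (H6) depth=32
  + 156.141.47.240/28 (H4) depth=28
  Q 156.141.32.18: descend 10011100100011010010 ; hops seen [H6] ; pick H6
  + 156.128.0.0/11 (H6) depth=11
  + 156.141.0.0/16 (H0) depth=16
  + 15.83.252.0/23 (H6) depth=23
  Q 15.83.252.3: descend 00001111010100111111110 ; hops seen [H6] ; pick H6
  + 60.149.112.0/20 (H3) depth=20
  Q 156.141.47.252: descend 10011100100011010010111111111100 ; hops seen [H6,H0,H6,H4,H6] ; pick H6
  Q 188.141.47.252: descend 10 ; hops seen [∅] ; pick no-route
  Q 156.141.47.247: descend 1001110010001101001011111111 ; hops seen [H6,H0,H6,H4] ; pick H4
  - 156.141.0.0/16 clear@16
  Q 60.149.113.80: descend 0011110010010101011100010101 ; hops seen [H0,H3,H0] ; pick H0
  Q 60.149.112.62: descend 00111100100101010111000 ; hops seen [H0,H3] ; pick H3
  + 0.0.0.0/4 (H2) depth=4
  - 60.149.113.80/28 clear@28
  - 15.83.252.0/23 clear@23
  Q 156.141.33.142: descend 10011100100011010010 ; hops seen [H6,H6] ; pick H6
  - 60.149.0.0/17 clear@17
  - 156.141.47.252/32 clear@32
  Q 156.141.47.241: descend 1001110010001101001011111111 ; hops seen [H6,H6,H4] ; pick H4
  + 15.83.253.64/28 (H7) depth=28
  - 15.83.253.64/28 clear@28
  - 156.128.0.0/11 clear@11
  + 156.141.0.0/16 (H2) depth=16
  + 156.128.0.0/12 (H5) depth=12
  - 60.149.112.0/20 clear@20
  Q 106.41.184.145: descend 0 ; hops seen [∅] ; pick no-route
  + 0.0.0.0/0 (H0) depth=0

== LOOKUPS ==
["H6","H6","H6","H6","no-route","H4","H0","H3","H6","H4","no-route"]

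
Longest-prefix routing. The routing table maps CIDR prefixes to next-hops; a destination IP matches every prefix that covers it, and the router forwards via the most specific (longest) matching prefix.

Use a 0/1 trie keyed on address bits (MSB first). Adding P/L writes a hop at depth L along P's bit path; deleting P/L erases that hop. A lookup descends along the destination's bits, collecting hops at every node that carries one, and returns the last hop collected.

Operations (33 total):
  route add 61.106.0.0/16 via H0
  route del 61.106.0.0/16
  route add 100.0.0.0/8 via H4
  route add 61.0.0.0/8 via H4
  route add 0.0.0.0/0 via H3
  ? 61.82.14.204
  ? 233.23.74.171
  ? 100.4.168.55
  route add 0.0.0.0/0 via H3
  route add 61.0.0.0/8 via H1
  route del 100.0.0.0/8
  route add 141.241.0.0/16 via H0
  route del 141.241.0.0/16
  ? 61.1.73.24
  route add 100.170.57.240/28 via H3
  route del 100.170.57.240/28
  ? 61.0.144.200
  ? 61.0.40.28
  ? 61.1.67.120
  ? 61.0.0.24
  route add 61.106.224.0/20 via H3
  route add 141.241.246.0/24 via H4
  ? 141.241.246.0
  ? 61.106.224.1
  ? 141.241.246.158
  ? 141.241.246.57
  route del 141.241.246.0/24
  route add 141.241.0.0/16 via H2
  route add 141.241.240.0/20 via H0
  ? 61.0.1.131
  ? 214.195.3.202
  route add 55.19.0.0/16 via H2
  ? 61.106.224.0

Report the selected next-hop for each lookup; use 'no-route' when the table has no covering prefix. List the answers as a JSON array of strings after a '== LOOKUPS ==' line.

Process each operation:
  + 61.106.0.0/16 (H0) depth=16
  del 61.106.0.0/16 (clear depth 16)
  + 100.0.0.0/8 (H4) depth=8
  + 61.0.0.0/8 (H4) depth=8
  + 0.0.0.0/0 (H3) depth=0
  ? 61.82.14.204  path d0:H3→d1:-→d2:-→d3:-→d4:-→d5:-→d6:-→d7:-→d8:H4→d9:-→d10:-  best=H4
  ? 233.23.74.171  path d0:H3  best=H3
  ? 100.4.168.55  path d0:H3→d1:-→d2:-→d3:-→d4:-→d5:-→d6:-→d7:-→d8:H4  best=H4
  + 0.0.0.0/0 (H3) depth=0
  + 61.0.0.0/8 (H1) depth=8
  del 100.0.0.0/8 (clear depth 8)
  + 141.241.0.0/16 (H0) depth=16
  del 141.241.0.0/16 (clear depth 16)
  ? 61.1.73.24  path d0:H3→d1:-→d2:-→d3:-→d4:-→d5:-→d6:-→d7:-→d8:H1→d9:-  best=H1
  + 100.170.57.240/28 (H3) depth=28
  del 100.170.57.240/28 (clear depth 28)
  ? 61.0.144.200  path d0:H3→d1:-→d2:-→d3:-→d4:-→d5:-→d6:-→d7:-→d8:H1→d9:-  best=H1
  ? 61.0.40.28  path d0:H3→d1:-→d2:-→d3:-→d4:-→d5:-→d6:-→d7:-→d8:H1→d9:-  best=H1
  ? 61.1.67.120  path d0:H3→d1:-→d2:-→d3:-→d4:-→d5:-→d6:-→d7:-→d8:H1→d9:-  best=H1
  ? 61.0.0.24  path d0:H3→d1:-→d2:-→d3:-→d4:-→d5:-→d6:-→d7:-→d8:H1→d9:-  best=H1
  + 61.106.224.0/20 (H3) depth=20
  + 141.241.246.0/24 (H4) depth=24
  ? 141.241.246.0  path d0:H3→d1:-→d2:-→d3:-→d4:-→d5:-→d6:-→d7:-→d8:-→d9:-→d10:-→d11:-→d12:-→d13:-→d14:-→d15:-→d16:-→d17:-→d18:-→d19:-→d20:-→d21:-→d22:-→d23:-→d24:H4  best=H4
  ? 61.106.224.1  path d0:H3→d1:-→d2:-→d3:-→d4:-→d5:-→d6:-→d7:-→d8:H1→d9:-→d10:-→d11:-→d12:-→d13:-→d14:-→d15:-→d16:-→d17:-→d18:-→d19:-→d20:H3  best=H3
  ? 141.241.246.158  path d0:H3→d1:-→d2:-→d3:-→d4:-→d5:-→d6:-→d7:-→d8:-→d9:-→d10:-→d11:-→d12:-→d13:-→d14:-→d15:-→d16:-→d17:-→d18:-→d19:-→d20:-→d21:-→d22:-→d23:-→d24:H4  best=H4
  ? 141.241.246.57  path d0:H3→d1:-→d2:-→d3:-→d4:-→d5:-→d6:-→d7:-→d8:-→d9:-→d10:-→d11:-→d12:-→d13:-→d14:-→d15:-→d16:-→d17:-→d18:-→d19:-→d20:-→d21:-→d22:-→d23:-→d24:H4  best=H4
  del 141.241.246.0/24 (clear depth 24)
  + 141.241.0.0/16 (H2) depth=16
  + 141.241.240.0/20 (H0) depth=20
  ? 61.0.1.131  path d0:H3→d1:-→d2:-→d3:-→d4:-→d5:-→d6:-→d7:-→d8:H1→d9:-  best=H1
  ? 214.195.3.202  path d0:H3→d1:-  best=H3
  + 55.19.0.0/16 (H2) depth=16
  ? 61.106.224.0  path d0:H3→d1:-→d2:-→d3:-→d4:-→d5:-→d6:-→d7:-→d8:H1→d9:-→d10:-→d11:-→d12:-→d13:-→d14:-→d15:-→d16:-→d17:-→d18:-→d19:-→d20:H3  best=H3

== LOOKUPS ==
["H4","H3","H4","H1","H1","H1","H1","H1","H4","H3","H4","H4","H1","H3","H3"]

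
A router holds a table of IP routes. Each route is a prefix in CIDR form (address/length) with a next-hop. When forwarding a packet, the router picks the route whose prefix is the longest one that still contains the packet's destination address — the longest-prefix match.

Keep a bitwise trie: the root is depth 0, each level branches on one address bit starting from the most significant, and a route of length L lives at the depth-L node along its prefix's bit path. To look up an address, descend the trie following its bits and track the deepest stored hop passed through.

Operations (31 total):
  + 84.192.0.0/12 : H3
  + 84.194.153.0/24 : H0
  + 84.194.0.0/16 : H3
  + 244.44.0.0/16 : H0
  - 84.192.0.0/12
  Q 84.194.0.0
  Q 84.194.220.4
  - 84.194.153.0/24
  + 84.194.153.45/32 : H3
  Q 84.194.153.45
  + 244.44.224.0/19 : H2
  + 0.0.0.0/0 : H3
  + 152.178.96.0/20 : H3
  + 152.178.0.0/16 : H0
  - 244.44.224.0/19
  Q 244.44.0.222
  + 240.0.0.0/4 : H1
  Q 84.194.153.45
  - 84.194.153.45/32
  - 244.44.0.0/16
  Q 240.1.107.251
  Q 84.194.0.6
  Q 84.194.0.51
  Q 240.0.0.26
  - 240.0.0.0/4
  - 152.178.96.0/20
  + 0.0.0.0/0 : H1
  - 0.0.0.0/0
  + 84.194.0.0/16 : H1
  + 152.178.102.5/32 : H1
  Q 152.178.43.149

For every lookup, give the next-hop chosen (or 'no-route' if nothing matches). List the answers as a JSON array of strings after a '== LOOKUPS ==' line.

Apply in order:
  + 84.192.0.0/12 (H3) depth=12
  + 84.194.153.0/24 (H0) depth=24
  + 84.194.0.0/16 (H3) depth=16
  + 244.44.0.0/16 (H0) depth=16
  - 84.192.0.0/12 clear@12
  ? 84.194.0.0  path d0:-→d1:-→d2:-→d3:-→d4:-→d5:-→d6:-→d7:-→d8:-→d9:-→d10:-→d11:-→d12:-→d13:-→d14:-→d15:-→d16:H3  best=H3
  ? 84.194.220.4  path d0:-→d1:-→d2:-→d3:-→d4:-→d5:-→d6:-→d7:-→d8:-→d9:-→d10:-→d11:-→d12:-→d13:-→d14:-→d15:-→d16:H3→d17:-  best=H3
  - 84.194.153.0/24 clear@24
  + 84.194.153.45/32 (H3) depth=32
  ? 84.194.153.45  path d0:-→d1:-→d2:-→d3:-→d4:-→d5:-→d6:-→d7:-→d8:-→d9:-→d10:-→d11:-→d12:-→d13:-→d14:-→d15:-→d16:H3→d17:-→d18:-→d19:-→d20:-→d21:-→d22:-→d23:-→d24:-→d25:-→d26:-→d27:-→d28:-→d29:-→d30:-→d31:-→d32:H3  best=H3
  + 244.44.224.0/19 (H2) depth=19
  + 0.0.0.0/0 (H3) depth=0
  + 152.178.96.0/20 (H3) depth=20
  + 152.178.0.0/16 (H0) depth=16
  - 244.44.224.0/19 clear@19
  ? 244.44.0.222  path d0:H3→d1:-→d2:-→d3:-→d4:-→d5:-→d6:-→d7:-→d8:-→d9:-→d10:-→d11:-→d12:-→d13:-→d14:-→d15:-→d16:H0  best=H0
  + 240.0.0.0/4 (H1) depth=4
  ? 84.194.153.45  path d0:H3→d1:-→d2:-→d3:-→d4:-→d5:-→d6:-→d7:-→d8:-→d9:-→d10:-→d11:-→d12:-→d13:-→d14:-→d15:-→d16:H3→d17:-→d18:-→d19:-→d20:-→d21:-→d22:-→d23:-→d24:-→d25:-→d26:-→d27:-→d28:-→d29:-→d30:-→d31:-→d32:H3  best=H3
  - 84.194.153.45/32 clear@32
  - 244.44.0.0/16 clear@16
  ? 240.1.107.251  path d0:H3→d1:-→d2:-→d3:-→d4:H1→d5:-  best=H1
  ? 84.194.0.6  path d0:H3→d1:-→d2:-→d3:-→d4:-→d5:-→d6:-→d7:-→d8:-→d9:-→d10:-→d11:-→d12:-→d13:-→d14:-→d15:-→d16:H3  best=H3
  ? 84.194.0.51  path d0:H3→d1:-→d2:-→d3:-→d4:-→d5:-→d6:-→d7:-→d8:-→d9:-→d10:-→d11:-→d12:-→d13:-→d14:-→d15:-→d16:H3  best=H3
  ? 240.0.0.26  path d0:H3→d1:-→d2:-→d3:-→d4:H1→d5:-  best=H1
  - 240.0.0.0/4 clear@4
  - 152.178.96.0/20 clear@20
  + 0.0.0.0/0 (H1) depth=0
  - 0.0.0.0/0 clear@0
  + 84.194.0.0/16 (H1) depth=16
  + 152.178.102.5/32 (H1) depth=32
  ? 152.178.43.149  path d0:-→d1:-→d2:-→d3:-→d4:-→d5:-→d6:-→d7:-→d8:-→d9:-→d10:-→d11:-→d12:-→d13:-→d14:-→d15:-→d16:H0→d17:-  best=H0

== LOOKUPS ==
["H3","H3","H3","H0","H3","H1","H3","H3","H1","H0"]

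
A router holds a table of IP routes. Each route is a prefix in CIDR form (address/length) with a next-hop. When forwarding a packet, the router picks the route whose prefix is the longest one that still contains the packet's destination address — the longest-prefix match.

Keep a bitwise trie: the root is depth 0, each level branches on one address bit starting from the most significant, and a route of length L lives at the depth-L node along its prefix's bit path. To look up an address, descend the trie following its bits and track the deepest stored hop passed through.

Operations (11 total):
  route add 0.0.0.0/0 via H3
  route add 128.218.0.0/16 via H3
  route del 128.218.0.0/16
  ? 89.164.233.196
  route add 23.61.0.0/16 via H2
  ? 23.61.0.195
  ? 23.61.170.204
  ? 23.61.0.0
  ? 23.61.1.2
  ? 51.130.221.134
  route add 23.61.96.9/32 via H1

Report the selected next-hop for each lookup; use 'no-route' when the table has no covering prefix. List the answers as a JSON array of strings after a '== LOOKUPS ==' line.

Apply in order:
  add 0.0.0.0/0 -> H3 at depth 0
  add 128.218.0.0/16 -> H3 at depth 16
  del 128.218.0.0/16 (clear depth 16)
  ? 89.164.233.196  path d0:H3  best=H3
  add 23.61.0.0/16 -> H2 at depth 16
  ? 23.61.0.195  path d0:H3→d1:-→d2:-→d3:-→d4:-→d5:-→d6:-→d7:-→d8:-→d9:-→d10:-→d11:-→d12:-→d13:-→d14:-→d15:-→d16:H2  best=H2
  ? 23.61.170.204  path d0:H3→d1:-→d2:-→d3:-→d4:-→d5:-→d6:-→d7:-→d8:-→d9:-→d10:-→d11:-→d12:-→d13:-→d14:-→d15:-→d16:H2  best=H2
  ? 23.61.0.0  path d0:H3→d1:-→d2:-→d3:-→d4:-→d5:-→d6:-→d7:-→d8:-→d9:-→d10:-→d11:-→d12:-→d13:-→d14:-→d15:-→d16:H2  best=H2
  ? 23.61.1.2  path d0:H3→d1:-→d2:-→d3:-→d4:-→d5:-→d6:-→d7:-→d8:-→d9:-→d10:-→d11:-→d12:-→d13:-→d14:-→d15:-→d16:H2  best=H2
  ? 51.130.221.134  path d0:H3→d1:-→d2:-  best=H3
  add 23.61.96.9/32 -> H1 at depth 32

== LOOKUPS ==
["H3","H2","H2","H2","H2","H3"]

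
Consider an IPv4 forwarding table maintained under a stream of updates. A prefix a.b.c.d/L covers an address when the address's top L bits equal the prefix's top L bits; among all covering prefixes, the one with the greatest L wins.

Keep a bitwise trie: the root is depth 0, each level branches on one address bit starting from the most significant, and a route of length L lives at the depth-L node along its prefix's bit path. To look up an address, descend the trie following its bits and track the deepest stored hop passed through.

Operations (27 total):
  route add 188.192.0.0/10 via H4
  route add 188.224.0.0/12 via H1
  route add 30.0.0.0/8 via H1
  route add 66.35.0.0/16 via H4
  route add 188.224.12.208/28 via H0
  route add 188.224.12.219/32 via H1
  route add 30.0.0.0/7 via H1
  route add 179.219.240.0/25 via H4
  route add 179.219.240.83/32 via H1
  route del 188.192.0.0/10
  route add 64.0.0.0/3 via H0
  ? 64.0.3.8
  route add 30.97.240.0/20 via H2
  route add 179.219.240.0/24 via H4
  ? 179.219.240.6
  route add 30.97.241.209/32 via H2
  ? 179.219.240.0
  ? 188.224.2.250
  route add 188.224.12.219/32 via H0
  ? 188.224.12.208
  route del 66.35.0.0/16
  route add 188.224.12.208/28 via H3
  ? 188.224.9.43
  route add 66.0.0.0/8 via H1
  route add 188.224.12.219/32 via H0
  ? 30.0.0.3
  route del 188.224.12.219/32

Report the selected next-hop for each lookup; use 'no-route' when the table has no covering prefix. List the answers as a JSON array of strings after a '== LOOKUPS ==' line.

Trace:
  + 188.192.0.0/10 (H4) depth=10
  + 188.224.0.0/12 (H1) depth=12
  + 30.0.0.0/8 (H1) depth=8
  + 66.35.0.0/16 (H4) depth=16
  + 188.224.12.208/28 (H0) depth=28
  + 188.224.12.219/32 (H1) depth=32
  + 30.0.0.0/7 (H1) depth=7
  + 179.219.240.0/25 (H4) depth=25
  + 179.219.240.83/32 (H1) depth=32
  del 188.192.0.0/10 (clear depth 10)
  + 64.0.0.0/3 (H0) depth=3
  ? 64.0.3.8  path d0:-→d1:-→d2:-→d3:H0→d4:-→d5:-→d6:-  best=H0
  + 30.97.240.0/20 (H2) depth=20
  + 179.219.240.0/24 (H4) depth=24
  ? 179.219.240.6  path d0:-→d1:-→d2:-→d3:-→d4:-→d5:-→d6:-→d7:-→d8:-→d9:-→d10:-→d11:-→d12:-→d13:-→d14:-→d15:-→d16:-→d17:-→d18:-→d19:-→d20:-→d21:-→d22:-→d23:-→d24:H4→d25:H4  best=H4
  + 30.97.241.209/32 (H2) depth=32
  ? 179.219.240.0  path d0:-→d1:-→d2:-→d3:-→d4:-→d5:-→d6:-→d7:-→d8:-→d9:-→d10:-→d11:-→d12:-→d13:-→d14:-→d15:-→d16:-→d17:-→d18:-→d19:-→d20:-→d21:-→d22:-→d23:-→d24:H4→d25:H4  best=H4
  ? 188.224.2.250  path d0:-→d1:-→d2:-→d3:-→d4:-→d5:-→d6:-→d7:-→d8:-→d9:-→d10:-→d11:-→d12:H1→d13:-→d14:-→d15:-→d16:-→d17:-→d18:-→d19:-→d20:-  best=H1
  + 188.224.12.219/32 (H0) depth=32
  ? 188.224.12.208  path d0:-→d1:-→d2:-→d3:-→d4:-→d5:-→d6:-→d7:-→d8:-→d9:-→d10:-→d11:-→d12:H1→d13:-→d14:-→d15:-→d16:-→d17:-→d18:-→d19:-→d20:-→d21:-→d22:-→d23:-→d24:-→d25:-→d26:-→d27:-→d28:H0  best=H0
  del 66.35.0.0/16 (clear depth 16)
  + 188.224.12.208/28 (H3) depth=28
  ? 188.224.9.43  path d0:-→d1:-→d2:-→d3:-→d4:-→d5:-→d6:-→d7:-→d8:-→d9:-→d10:-→d11:-→d12:H1→d13:-→d14:-→d15:-→d16:-→d17:-→d18:-→d19:-→d20:-→d21:-  best=H1
  + 66.0.0.0/8 (H1) depth=8
  + 188.224.12.219/32 (H0) depth=32
  ? 30.0.0.3  path d0:-→d1:-→d2:-→d3:-→d4:-→d5:-→d6:-→d7:H1→d8:H1→d9:-  best=H1
  del 188.224.12.219/32 (clear depth 32)

== LOOKUPS ==
["H0","H4","H4","H1","H0","H1","H1"]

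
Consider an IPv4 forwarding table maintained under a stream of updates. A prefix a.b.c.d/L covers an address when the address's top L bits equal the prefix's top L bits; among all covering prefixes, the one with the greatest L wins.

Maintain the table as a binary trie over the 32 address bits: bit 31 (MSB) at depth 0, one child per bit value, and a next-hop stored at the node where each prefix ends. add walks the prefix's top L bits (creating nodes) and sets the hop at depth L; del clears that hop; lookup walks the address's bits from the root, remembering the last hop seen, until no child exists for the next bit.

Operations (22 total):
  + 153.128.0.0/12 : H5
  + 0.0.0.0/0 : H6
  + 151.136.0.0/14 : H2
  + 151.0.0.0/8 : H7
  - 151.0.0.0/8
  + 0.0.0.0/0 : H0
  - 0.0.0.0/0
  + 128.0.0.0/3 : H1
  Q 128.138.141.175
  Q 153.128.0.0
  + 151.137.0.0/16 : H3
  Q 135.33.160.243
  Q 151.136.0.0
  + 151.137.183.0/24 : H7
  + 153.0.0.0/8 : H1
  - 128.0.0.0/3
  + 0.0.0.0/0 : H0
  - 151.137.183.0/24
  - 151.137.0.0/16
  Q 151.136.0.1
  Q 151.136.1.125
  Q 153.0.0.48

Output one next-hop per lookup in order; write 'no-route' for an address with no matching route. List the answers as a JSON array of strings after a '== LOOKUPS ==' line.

Trace:
  add 153.128.0.0/12 -> H5 at depth 12
  add 0.0.0.0/0 -> H6 at depth 0
  add 151.136.0.0/14 -> H2 at depth 14
  add 151.0.0.0/8 -> H7 at depth 8
  del 151.0.0.0/8 (clear depth 8)
  add 0.0.0.0/0 -> H0 at depth 0
  del 0.0.0.0/0 (clear depth 0)
  add 128.0.0.0/3 -> H1 at depth 3
  lookup 128.138.141.175: bits 100 walk d0:-→d1:-→d2:-→d3:H1 -> H1
  lookup 153.128.0.0: bits 100110011000 walk d0:-→d1:-→d2:-→d3:H1→d4:-→d5:-→d6:-→d7:-→d8:-→d9:-→d10:-→d11:-→d12:H5 -> H5
  add 151.137.0.0/16 -> H3 at depth 16
  lookup 135.33.160.243: bits 100 walk d0:-→d1:-→d2:-→d3:H1 -> H1
  lookup 151.136.0.0: bits 100101111000100 walk d0:-→d1:-→d2:-→d3:H1→d4:-→d5:-→d6:-→d7:-→d8:-→d9:-→d10:-→d11:-→d12:-→d13:-→d14:H2→d15:- -> H2
  add 151.137.183.0/24 -> H7 at depth 24
  add 153.0.0.0/8 -> H1 at depth 8
  del 128.0.0.0/3 (clear depth 3)
  add 0.0.0.0/0 -> H0 at depth 0
  del 151.137.183.0/24 (clear depth 24)
  del 151.137.0.0/16 (clear depth 16)
  lookup 151.136.0.1: bits 100101111000100 walk d0:H0→d1:-→d2:-→d3:-→d4:-→d5:-→d6:-→d7:-→d8:-→d9:-→d10:-→d11:-→d12:-→d13:-→d14:H2→d15:- -> H2
  lookup 151.136.1.125: bits 100101111000100 walk d0:H0→d1:-→d2:-→d3:-→d4:-→d5:-→d6:-→d7:-→d8:-→d9:-→d10:-→d11:-→d12:-→d13:-→d14:H2→d15:- -> H2
  lookup 153.0.0.48: bits 10011001 walk d0:H0→d1:-→d2:-→d3:-→d4:-→d5:-→d6:-→d7:-→d8:H1 -> H1

== LOOKUPS ==
["H1","H5","H1","H2","H2","H2","H1"]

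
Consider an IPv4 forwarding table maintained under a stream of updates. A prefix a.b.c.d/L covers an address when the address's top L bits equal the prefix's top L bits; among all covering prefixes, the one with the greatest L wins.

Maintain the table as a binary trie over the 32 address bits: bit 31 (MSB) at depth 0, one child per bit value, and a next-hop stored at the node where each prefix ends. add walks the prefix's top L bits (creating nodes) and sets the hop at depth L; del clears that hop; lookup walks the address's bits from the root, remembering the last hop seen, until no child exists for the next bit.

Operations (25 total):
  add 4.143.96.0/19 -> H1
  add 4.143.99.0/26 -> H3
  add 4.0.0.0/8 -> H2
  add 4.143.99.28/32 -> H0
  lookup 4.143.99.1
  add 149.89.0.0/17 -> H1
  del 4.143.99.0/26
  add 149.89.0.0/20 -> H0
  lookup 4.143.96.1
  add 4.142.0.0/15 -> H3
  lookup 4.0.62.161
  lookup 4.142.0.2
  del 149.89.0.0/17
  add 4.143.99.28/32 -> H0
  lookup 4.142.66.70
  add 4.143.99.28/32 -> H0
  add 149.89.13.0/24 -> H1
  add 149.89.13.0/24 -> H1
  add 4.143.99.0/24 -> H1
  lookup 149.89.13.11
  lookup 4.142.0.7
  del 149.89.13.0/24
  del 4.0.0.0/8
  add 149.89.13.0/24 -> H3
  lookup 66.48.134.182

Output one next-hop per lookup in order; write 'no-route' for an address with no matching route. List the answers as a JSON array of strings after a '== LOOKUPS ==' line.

Trace:
  add 4.143.96.0/19 -> H1 at depth 19
  add 4.143.99.0/26 -> H3 at depth 26
  add 4.0.0.0/8 -> H2 at depth 8
  add 4.143.99.28/32 -> H0 at depth 32
  ? 4.143.99.1  path d0:-→d1:-→d2:-→d3:-→d4:-→d5:-→d6:-→d7:-→d8:H2→d9:-→d10:-→d11:-→d12:-→d13:-→d14:-→d15:-→d16:-→d17:-→d18:-→d19:H1→d20:-→d21:-→d22:-→d23:-→d24:-→d25:-→d26:H3→d27:-  best=H3
  add 149.89.0.0/17 -> H1 at depth 17
  del 4.143.99.0/26 (clear depth 26)
  add 149.89.0.0/20 -> H0 at depth 20
  ? 4.143.96.1  path d0:-→d1:-→d2:-→d3:-→d4:-→d5:-→d6:-→d7:-→d8:H2→d9:-→d10:-→d11:-→d12:-→d13:-→d14:-→d15:-→d16:-→d17:-→d18:-→d19:H1→d20:-→d21:-→d22:-  best=H1
  add 4.142.0.0/15 -> H3 at depth 15
  ? 4.0.62.161  path d0:-→d1:-→d2:-→d3:-→d4:-→d5:-→d6:-→d7:-→d8:H2  best=H2
  ? 4.142.0.2  path d0:-→d1:-→d2:-→d3:-→d4:-→d5:-→d6:-→d7:-→d8:H2→d9:-→d10:-→d11:-→d12:-→d13:-→d14:-→d15:H3  best=H3
  del 149.89.0.0/17 (clear depth 17)
  add 4.143.99.28/32 -> H0 at depth 32
  ? 4.142.66.70  path d0:-→d1:-→d2:-→d3:-→d4:-→d5:-→d6:-→d7:-→d8:H2→d9:-→d10:-→d11:-→d12:-→d13:-→d14:-→d15:H3  best=H3
  add 4.143.99.28/32 -> H0 at depth 32
  add 149.89.13.0/24 -> H1 at depth 24
  add 149.89.13.0/24 -> H1 at depth 24
  add 4.143.99.0/24 -> H1 at depth 24
  ? 149.89.13.11  path d0:-→d1:-→d2:-→d3:-→d4:-→d5:-→d6:-→d7:-→d8:-→d9:-→d10:-→d11:-→d12:-→d13:-→d14:-→d15:-→d16:-→d17:-→d18:-→d19:-→d20:H0→d21:-→d22:-→d23:-→d24:H1  best=H1
  ? 4.142.0.7  path d0:-→d1:-→d2:-→d3:-→d4:-→d5:-→d6:-→d7:-→d8:H2→d9:-→d10:-→d11:-→d12:-→d13:-→d14:-→d15:H3  best=H3
  del 149.89.13.0/24 (clear depth 24)
  del 4.0.0.0/8 (clear depth 8)
  add 149.89.13.0/24 -> H3 at depth 24
  ? 66.48.134.182  path d0:-→d1:-  best=no-route

== LOOKUPS ==
["H3","H1","H2","H3","H3","H1","H3","no-route"]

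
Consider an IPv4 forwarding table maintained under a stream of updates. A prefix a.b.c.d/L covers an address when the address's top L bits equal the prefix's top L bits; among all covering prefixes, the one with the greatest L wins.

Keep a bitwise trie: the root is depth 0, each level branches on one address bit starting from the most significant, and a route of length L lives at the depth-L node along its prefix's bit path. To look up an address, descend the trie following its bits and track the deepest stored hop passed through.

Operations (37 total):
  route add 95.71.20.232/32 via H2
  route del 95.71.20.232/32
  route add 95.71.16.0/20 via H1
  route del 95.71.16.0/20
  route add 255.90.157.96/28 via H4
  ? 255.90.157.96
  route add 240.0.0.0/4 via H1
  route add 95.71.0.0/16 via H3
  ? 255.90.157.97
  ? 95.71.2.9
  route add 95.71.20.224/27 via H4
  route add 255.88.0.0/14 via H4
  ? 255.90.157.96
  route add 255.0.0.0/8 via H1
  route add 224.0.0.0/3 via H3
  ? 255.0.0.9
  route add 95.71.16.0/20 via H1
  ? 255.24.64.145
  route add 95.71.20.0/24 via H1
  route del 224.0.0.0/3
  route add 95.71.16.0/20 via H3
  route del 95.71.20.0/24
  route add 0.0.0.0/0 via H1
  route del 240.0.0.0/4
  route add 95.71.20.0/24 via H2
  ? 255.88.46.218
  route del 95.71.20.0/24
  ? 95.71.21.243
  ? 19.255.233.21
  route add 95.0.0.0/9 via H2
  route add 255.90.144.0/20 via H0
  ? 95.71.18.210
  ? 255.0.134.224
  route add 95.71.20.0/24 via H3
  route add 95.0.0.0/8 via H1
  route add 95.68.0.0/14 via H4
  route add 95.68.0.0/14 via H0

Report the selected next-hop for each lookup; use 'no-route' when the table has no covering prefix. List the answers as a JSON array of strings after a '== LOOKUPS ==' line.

Process each operation:
  + 95.71.20.232/32 (H2) depth=32
  del 95.71.20.232/32 (clear depth 32)
  + 95.71.16.0/20 (H1) depth=20
  del 95.71.16.0/20 (clear depth 20)
  + 255.90.157.96/28 (H4) depth=28
  ? 255.90.157.96  path d0:-→d1:-→d2:-→d3:-→d4:-→d5:-→d6:-→d7:-→d8:-→d9:-→d10:-→d11:-→d12:-→d13:-→d14:-→d15:-→d16:-→d17:-→d18:-→d19:-→d20:-→d21:-→d22:-→d23:-→d24:-→d25:-→d26:-→d27:-→d28:H4  best=H4
  + 240.0.0.0/4 (H1) depth=4
  + 95.71.0.0/16 (H3) depth=16
  ? 255.90.157.97  path d0:-→d1:-→d2:-→d3:-→d4:H1→d5:-→d6:-→d7:-→d8:-→d9:-→d10:-→d11:-→d12:-→d13:-→d14:-→d15:-→d16:-→d17:-→d18:-→d19:-→d20:-→d21:-→d22:-→d23:-→d24:-→d25:-→d26:-→d27:-→d28:H4  best=H4
  ? 95.71.2.9  path d0:-→d1:-→d2:-→d3:-→d4:-→d5:-→d6:-→d7:-→d8:-→d9:-→d10:-→d11:-→d12:-→d13:-→d14:-→d15:-→d16:H3→d17:-→d18:-→d19:-  best=H3
  + 95.71.20.224/27 (H4) depth=27
  + 255.88.0.0/14 (H4) depth=14
  ? 255.90.157.96  path d0:-→d1:-→d2:-→d3:-→d4:H1→d5:-→d6:-→d7:-→d8:-→d9:-→d10:-→d11:-→d12:-→d13:-→d14:H4→d15:-→d16:-→d17:-→d18:-→d19:-→d20:-→d21:-→d22:-→d23:-→d24:-→d25:-→d26:-→d27:-→d28:H4  best=H4
  + 255.0.0.0/8 (H1) depth=8
  + 224.0.0.0/3 (H3) depth=3
  ? 255.0.0.9  path d0:-→d1:-→d2:-→d3:H3→d4:H1→d5:-→d6:-→d7:-→d8:H1→d9:-  best=H1
  + 95.71.16.0/20 (H1) depth=20
  ? 255.24.64.145  path d0:-→d1:-→d2:-→d3:H3→d4:H1→d5:-→d6:-→d7:-→d8:H1→d9:-  best=H1
  + 95.71.20.0/24 (H1) depth=24
  del 224.0.0.0/3 (clear depth 3)
  + 95.71.16.0/20 (H3) depth=20
  del 95.71.20.0/24 (clear depth 24)
  + 0.0.0.0/0 (H1) depth=0
  del 240.0.0.0/4 (clear depth 4)
  + 95.71.20.0/24 (H2) depth=24
  ? 255.88.46.218  path d0:H1→d1:-→d2:-→d3:-→d4:-→d5:-→d6:-→d7:-→d8:H1→d9:-→d10:-→d11:-→d12:-→d13:-→d14:H4  best=H4
  del 95.71.20.0/24 (clear depth 24)
  ? 95.71.21.243  path d0:H1→d1:-→d2:-→d3:-→d4:-→d5:-→d6:-→d7:-→d8:-→d9:-→d10:-→d11:-→d12:-→d13:-→d14:-→d15:-→d16:H3→d17:-→d18:-→d19:-→d20:H3→d21:-→d22:-→d23:-  best=H3
  ? 19.255.233.21  path d0:H1→d1:-  best=H1
  + 95.0.0.0/9 (H2) depth=9
  + 255.90.144.0/20 (H0) depth=20
  ? 95.71.18.210  path d0:H1→d1:-→d2:-→d3:-→d4:-→d5:-→d6:-→d7:-→d8:-→d9:H2→d10:-→d11:-→d12:-→d13:-→d14:-→d15:-→d16:H3→d17:-→d18:-→d19:-→d20:H3→d21:-  best=H3
  ? 255.0.134.224  path d0:H1→d1:-→d2:-→d3:-→d4:-→d5:-→d6:-→d7:-→d8:H1→d9:-  best=H1
  + 95.71.20.0/24 (H3) depth=24
  + 95.0.0.0/8 (H1) depth=8
  + 95.68.0.0/14 (H4) depth=14
  + 95.68.0.0/14 (H0) depth=14

== LOOKUPS ==
["H4","H4","H3","H4","H1","H1","H4","H3","H1","H3","H1"]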